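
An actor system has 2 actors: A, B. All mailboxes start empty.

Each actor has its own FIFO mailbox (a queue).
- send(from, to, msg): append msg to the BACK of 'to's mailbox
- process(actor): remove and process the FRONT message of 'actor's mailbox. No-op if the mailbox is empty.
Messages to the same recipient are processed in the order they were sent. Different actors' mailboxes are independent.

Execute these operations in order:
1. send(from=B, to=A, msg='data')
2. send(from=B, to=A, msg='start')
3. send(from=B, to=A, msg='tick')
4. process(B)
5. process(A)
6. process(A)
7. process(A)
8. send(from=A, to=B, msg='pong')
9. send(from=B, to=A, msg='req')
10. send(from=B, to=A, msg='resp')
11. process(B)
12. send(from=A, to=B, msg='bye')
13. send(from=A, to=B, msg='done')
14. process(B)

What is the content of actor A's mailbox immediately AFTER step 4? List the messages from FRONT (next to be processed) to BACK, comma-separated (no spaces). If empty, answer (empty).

After 1 (send(from=B, to=A, msg='data')): A:[data] B:[]
After 2 (send(from=B, to=A, msg='start')): A:[data,start] B:[]
After 3 (send(from=B, to=A, msg='tick')): A:[data,start,tick] B:[]
After 4 (process(B)): A:[data,start,tick] B:[]

data,start,tick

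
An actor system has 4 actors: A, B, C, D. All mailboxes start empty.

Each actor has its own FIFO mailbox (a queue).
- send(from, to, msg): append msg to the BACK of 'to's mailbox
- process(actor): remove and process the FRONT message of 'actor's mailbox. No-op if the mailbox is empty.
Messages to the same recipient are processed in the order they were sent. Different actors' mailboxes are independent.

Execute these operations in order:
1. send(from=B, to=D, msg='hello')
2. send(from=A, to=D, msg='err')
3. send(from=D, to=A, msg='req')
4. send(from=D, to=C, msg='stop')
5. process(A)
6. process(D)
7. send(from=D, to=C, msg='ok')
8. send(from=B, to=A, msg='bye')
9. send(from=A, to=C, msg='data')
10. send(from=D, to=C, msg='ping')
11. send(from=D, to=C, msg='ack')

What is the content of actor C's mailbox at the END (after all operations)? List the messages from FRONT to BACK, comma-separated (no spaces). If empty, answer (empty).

Answer: stop,ok,data,ping,ack

Derivation:
After 1 (send(from=B, to=D, msg='hello')): A:[] B:[] C:[] D:[hello]
After 2 (send(from=A, to=D, msg='err')): A:[] B:[] C:[] D:[hello,err]
After 3 (send(from=D, to=A, msg='req')): A:[req] B:[] C:[] D:[hello,err]
After 4 (send(from=D, to=C, msg='stop')): A:[req] B:[] C:[stop] D:[hello,err]
After 5 (process(A)): A:[] B:[] C:[stop] D:[hello,err]
After 6 (process(D)): A:[] B:[] C:[stop] D:[err]
After 7 (send(from=D, to=C, msg='ok')): A:[] B:[] C:[stop,ok] D:[err]
After 8 (send(from=B, to=A, msg='bye')): A:[bye] B:[] C:[stop,ok] D:[err]
After 9 (send(from=A, to=C, msg='data')): A:[bye] B:[] C:[stop,ok,data] D:[err]
After 10 (send(from=D, to=C, msg='ping')): A:[bye] B:[] C:[stop,ok,data,ping] D:[err]
After 11 (send(from=D, to=C, msg='ack')): A:[bye] B:[] C:[stop,ok,data,ping,ack] D:[err]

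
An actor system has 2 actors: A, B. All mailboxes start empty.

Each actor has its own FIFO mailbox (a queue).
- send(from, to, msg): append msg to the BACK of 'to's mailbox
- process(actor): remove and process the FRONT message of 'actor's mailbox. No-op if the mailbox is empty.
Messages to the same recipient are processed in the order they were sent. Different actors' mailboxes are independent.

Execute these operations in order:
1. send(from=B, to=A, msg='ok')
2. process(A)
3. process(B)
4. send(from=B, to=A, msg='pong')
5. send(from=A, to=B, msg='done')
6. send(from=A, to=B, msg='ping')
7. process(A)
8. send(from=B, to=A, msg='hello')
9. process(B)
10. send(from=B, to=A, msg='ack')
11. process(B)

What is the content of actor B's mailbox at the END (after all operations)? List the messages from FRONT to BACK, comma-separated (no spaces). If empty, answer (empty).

After 1 (send(from=B, to=A, msg='ok')): A:[ok] B:[]
After 2 (process(A)): A:[] B:[]
After 3 (process(B)): A:[] B:[]
After 4 (send(from=B, to=A, msg='pong')): A:[pong] B:[]
After 5 (send(from=A, to=B, msg='done')): A:[pong] B:[done]
After 6 (send(from=A, to=B, msg='ping')): A:[pong] B:[done,ping]
After 7 (process(A)): A:[] B:[done,ping]
After 8 (send(from=B, to=A, msg='hello')): A:[hello] B:[done,ping]
After 9 (process(B)): A:[hello] B:[ping]
After 10 (send(from=B, to=A, msg='ack')): A:[hello,ack] B:[ping]
After 11 (process(B)): A:[hello,ack] B:[]

Answer: (empty)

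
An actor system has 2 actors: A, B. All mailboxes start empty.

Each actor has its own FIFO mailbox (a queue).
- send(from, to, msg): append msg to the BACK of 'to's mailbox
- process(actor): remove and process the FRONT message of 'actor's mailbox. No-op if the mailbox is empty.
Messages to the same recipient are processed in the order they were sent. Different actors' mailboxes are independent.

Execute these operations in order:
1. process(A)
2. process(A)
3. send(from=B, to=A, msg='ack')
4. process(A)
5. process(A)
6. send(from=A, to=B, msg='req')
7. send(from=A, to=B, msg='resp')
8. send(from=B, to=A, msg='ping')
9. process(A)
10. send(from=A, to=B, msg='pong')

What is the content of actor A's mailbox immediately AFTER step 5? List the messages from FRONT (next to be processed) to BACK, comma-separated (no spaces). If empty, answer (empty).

After 1 (process(A)): A:[] B:[]
After 2 (process(A)): A:[] B:[]
After 3 (send(from=B, to=A, msg='ack')): A:[ack] B:[]
After 4 (process(A)): A:[] B:[]
After 5 (process(A)): A:[] B:[]

(empty)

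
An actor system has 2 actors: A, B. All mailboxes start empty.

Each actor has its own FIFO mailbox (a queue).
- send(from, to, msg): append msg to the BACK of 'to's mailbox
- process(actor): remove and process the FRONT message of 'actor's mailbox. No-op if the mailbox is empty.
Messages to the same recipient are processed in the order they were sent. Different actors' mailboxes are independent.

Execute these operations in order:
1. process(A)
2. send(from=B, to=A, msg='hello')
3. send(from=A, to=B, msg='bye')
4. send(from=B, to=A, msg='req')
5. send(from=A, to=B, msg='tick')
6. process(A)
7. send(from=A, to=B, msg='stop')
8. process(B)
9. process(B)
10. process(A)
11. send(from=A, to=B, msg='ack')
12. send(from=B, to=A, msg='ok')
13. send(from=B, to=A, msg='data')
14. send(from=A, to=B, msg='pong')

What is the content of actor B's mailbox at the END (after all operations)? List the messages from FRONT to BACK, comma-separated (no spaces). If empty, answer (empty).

After 1 (process(A)): A:[] B:[]
After 2 (send(from=B, to=A, msg='hello')): A:[hello] B:[]
After 3 (send(from=A, to=B, msg='bye')): A:[hello] B:[bye]
After 4 (send(from=B, to=A, msg='req')): A:[hello,req] B:[bye]
After 5 (send(from=A, to=B, msg='tick')): A:[hello,req] B:[bye,tick]
After 6 (process(A)): A:[req] B:[bye,tick]
After 7 (send(from=A, to=B, msg='stop')): A:[req] B:[bye,tick,stop]
After 8 (process(B)): A:[req] B:[tick,stop]
After 9 (process(B)): A:[req] B:[stop]
After 10 (process(A)): A:[] B:[stop]
After 11 (send(from=A, to=B, msg='ack')): A:[] B:[stop,ack]
After 12 (send(from=B, to=A, msg='ok')): A:[ok] B:[stop,ack]
After 13 (send(from=B, to=A, msg='data')): A:[ok,data] B:[stop,ack]
After 14 (send(from=A, to=B, msg='pong')): A:[ok,data] B:[stop,ack,pong]

Answer: stop,ack,pong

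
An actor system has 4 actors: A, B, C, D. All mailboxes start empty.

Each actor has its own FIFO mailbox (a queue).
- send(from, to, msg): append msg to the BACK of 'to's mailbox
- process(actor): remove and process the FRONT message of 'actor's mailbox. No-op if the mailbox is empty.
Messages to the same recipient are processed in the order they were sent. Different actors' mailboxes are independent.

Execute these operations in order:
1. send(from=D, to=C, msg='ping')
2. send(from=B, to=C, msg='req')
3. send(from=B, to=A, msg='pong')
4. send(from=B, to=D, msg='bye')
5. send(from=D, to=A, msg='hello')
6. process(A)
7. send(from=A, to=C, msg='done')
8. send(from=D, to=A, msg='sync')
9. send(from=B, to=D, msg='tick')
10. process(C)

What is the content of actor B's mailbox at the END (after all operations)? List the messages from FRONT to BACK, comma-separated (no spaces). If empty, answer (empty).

Answer: (empty)

Derivation:
After 1 (send(from=D, to=C, msg='ping')): A:[] B:[] C:[ping] D:[]
After 2 (send(from=B, to=C, msg='req')): A:[] B:[] C:[ping,req] D:[]
After 3 (send(from=B, to=A, msg='pong')): A:[pong] B:[] C:[ping,req] D:[]
After 4 (send(from=B, to=D, msg='bye')): A:[pong] B:[] C:[ping,req] D:[bye]
After 5 (send(from=D, to=A, msg='hello')): A:[pong,hello] B:[] C:[ping,req] D:[bye]
After 6 (process(A)): A:[hello] B:[] C:[ping,req] D:[bye]
After 7 (send(from=A, to=C, msg='done')): A:[hello] B:[] C:[ping,req,done] D:[bye]
After 8 (send(from=D, to=A, msg='sync')): A:[hello,sync] B:[] C:[ping,req,done] D:[bye]
After 9 (send(from=B, to=D, msg='tick')): A:[hello,sync] B:[] C:[ping,req,done] D:[bye,tick]
After 10 (process(C)): A:[hello,sync] B:[] C:[req,done] D:[bye,tick]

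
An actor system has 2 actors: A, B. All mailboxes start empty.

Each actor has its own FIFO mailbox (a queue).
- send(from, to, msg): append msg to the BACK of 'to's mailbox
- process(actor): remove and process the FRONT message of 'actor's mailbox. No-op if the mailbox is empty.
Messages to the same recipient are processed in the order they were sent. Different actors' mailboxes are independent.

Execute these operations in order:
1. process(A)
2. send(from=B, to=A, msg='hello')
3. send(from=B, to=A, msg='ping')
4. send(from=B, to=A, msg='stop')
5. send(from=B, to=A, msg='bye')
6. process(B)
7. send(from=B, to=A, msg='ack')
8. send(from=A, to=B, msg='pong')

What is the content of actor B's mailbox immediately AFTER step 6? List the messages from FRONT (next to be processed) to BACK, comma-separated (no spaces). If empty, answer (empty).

After 1 (process(A)): A:[] B:[]
After 2 (send(from=B, to=A, msg='hello')): A:[hello] B:[]
After 3 (send(from=B, to=A, msg='ping')): A:[hello,ping] B:[]
After 4 (send(from=B, to=A, msg='stop')): A:[hello,ping,stop] B:[]
After 5 (send(from=B, to=A, msg='bye')): A:[hello,ping,stop,bye] B:[]
After 6 (process(B)): A:[hello,ping,stop,bye] B:[]

(empty)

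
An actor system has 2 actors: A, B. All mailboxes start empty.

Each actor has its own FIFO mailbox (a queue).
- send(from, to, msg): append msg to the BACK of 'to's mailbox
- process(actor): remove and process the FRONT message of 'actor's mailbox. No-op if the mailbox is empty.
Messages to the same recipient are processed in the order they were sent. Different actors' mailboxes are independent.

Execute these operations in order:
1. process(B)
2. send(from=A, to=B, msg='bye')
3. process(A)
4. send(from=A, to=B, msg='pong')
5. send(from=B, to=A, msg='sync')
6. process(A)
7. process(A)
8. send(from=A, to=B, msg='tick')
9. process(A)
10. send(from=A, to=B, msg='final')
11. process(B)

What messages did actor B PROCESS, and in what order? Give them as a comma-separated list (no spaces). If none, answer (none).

Answer: bye

Derivation:
After 1 (process(B)): A:[] B:[]
After 2 (send(from=A, to=B, msg='bye')): A:[] B:[bye]
After 3 (process(A)): A:[] B:[bye]
After 4 (send(from=A, to=B, msg='pong')): A:[] B:[bye,pong]
After 5 (send(from=B, to=A, msg='sync')): A:[sync] B:[bye,pong]
After 6 (process(A)): A:[] B:[bye,pong]
After 7 (process(A)): A:[] B:[bye,pong]
After 8 (send(from=A, to=B, msg='tick')): A:[] B:[bye,pong,tick]
After 9 (process(A)): A:[] B:[bye,pong,tick]
After 10 (send(from=A, to=B, msg='final')): A:[] B:[bye,pong,tick,final]
After 11 (process(B)): A:[] B:[pong,tick,final]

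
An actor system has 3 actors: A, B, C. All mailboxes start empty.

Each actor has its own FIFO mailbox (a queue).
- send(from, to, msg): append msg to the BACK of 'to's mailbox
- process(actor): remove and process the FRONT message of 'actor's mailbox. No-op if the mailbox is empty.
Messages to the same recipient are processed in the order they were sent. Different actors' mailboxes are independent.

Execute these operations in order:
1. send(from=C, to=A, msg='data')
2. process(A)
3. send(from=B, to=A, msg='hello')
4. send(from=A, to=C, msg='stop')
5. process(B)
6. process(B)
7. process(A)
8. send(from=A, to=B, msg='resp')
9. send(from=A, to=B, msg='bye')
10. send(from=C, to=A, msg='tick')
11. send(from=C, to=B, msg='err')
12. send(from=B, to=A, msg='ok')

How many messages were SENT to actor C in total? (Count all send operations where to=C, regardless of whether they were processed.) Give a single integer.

Answer: 1

Derivation:
After 1 (send(from=C, to=A, msg='data')): A:[data] B:[] C:[]
After 2 (process(A)): A:[] B:[] C:[]
After 3 (send(from=B, to=A, msg='hello')): A:[hello] B:[] C:[]
After 4 (send(from=A, to=C, msg='stop')): A:[hello] B:[] C:[stop]
After 5 (process(B)): A:[hello] B:[] C:[stop]
After 6 (process(B)): A:[hello] B:[] C:[stop]
After 7 (process(A)): A:[] B:[] C:[stop]
After 8 (send(from=A, to=B, msg='resp')): A:[] B:[resp] C:[stop]
After 9 (send(from=A, to=B, msg='bye')): A:[] B:[resp,bye] C:[stop]
After 10 (send(from=C, to=A, msg='tick')): A:[tick] B:[resp,bye] C:[stop]
After 11 (send(from=C, to=B, msg='err')): A:[tick] B:[resp,bye,err] C:[stop]
After 12 (send(from=B, to=A, msg='ok')): A:[tick,ok] B:[resp,bye,err] C:[stop]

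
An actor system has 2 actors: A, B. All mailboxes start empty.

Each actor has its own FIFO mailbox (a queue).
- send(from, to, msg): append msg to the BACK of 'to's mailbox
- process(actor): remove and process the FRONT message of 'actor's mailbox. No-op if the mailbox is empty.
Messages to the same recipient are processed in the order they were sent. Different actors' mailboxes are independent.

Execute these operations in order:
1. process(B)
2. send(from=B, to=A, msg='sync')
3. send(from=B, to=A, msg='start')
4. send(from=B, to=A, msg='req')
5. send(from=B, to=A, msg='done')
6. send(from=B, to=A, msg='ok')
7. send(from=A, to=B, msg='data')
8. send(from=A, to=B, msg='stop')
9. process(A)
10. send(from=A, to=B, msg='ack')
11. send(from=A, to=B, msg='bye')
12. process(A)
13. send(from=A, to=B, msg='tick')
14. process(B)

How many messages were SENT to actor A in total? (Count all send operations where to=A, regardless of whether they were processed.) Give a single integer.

Answer: 5

Derivation:
After 1 (process(B)): A:[] B:[]
After 2 (send(from=B, to=A, msg='sync')): A:[sync] B:[]
After 3 (send(from=B, to=A, msg='start')): A:[sync,start] B:[]
After 4 (send(from=B, to=A, msg='req')): A:[sync,start,req] B:[]
After 5 (send(from=B, to=A, msg='done')): A:[sync,start,req,done] B:[]
After 6 (send(from=B, to=A, msg='ok')): A:[sync,start,req,done,ok] B:[]
After 7 (send(from=A, to=B, msg='data')): A:[sync,start,req,done,ok] B:[data]
After 8 (send(from=A, to=B, msg='stop')): A:[sync,start,req,done,ok] B:[data,stop]
After 9 (process(A)): A:[start,req,done,ok] B:[data,stop]
After 10 (send(from=A, to=B, msg='ack')): A:[start,req,done,ok] B:[data,stop,ack]
After 11 (send(from=A, to=B, msg='bye')): A:[start,req,done,ok] B:[data,stop,ack,bye]
After 12 (process(A)): A:[req,done,ok] B:[data,stop,ack,bye]
After 13 (send(from=A, to=B, msg='tick')): A:[req,done,ok] B:[data,stop,ack,bye,tick]
After 14 (process(B)): A:[req,done,ok] B:[stop,ack,bye,tick]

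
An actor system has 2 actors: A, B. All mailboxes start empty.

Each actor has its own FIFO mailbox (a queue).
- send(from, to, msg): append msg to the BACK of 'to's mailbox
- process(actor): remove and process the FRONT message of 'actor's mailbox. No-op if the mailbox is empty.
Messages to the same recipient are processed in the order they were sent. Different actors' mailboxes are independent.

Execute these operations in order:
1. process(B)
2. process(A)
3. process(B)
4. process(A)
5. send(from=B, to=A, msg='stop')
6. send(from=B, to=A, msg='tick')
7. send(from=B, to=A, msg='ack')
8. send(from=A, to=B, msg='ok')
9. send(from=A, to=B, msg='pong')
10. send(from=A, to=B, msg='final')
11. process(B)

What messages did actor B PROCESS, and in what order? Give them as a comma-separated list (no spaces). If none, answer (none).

After 1 (process(B)): A:[] B:[]
After 2 (process(A)): A:[] B:[]
After 3 (process(B)): A:[] B:[]
After 4 (process(A)): A:[] B:[]
After 5 (send(from=B, to=A, msg='stop')): A:[stop] B:[]
After 6 (send(from=B, to=A, msg='tick')): A:[stop,tick] B:[]
After 7 (send(from=B, to=A, msg='ack')): A:[stop,tick,ack] B:[]
After 8 (send(from=A, to=B, msg='ok')): A:[stop,tick,ack] B:[ok]
After 9 (send(from=A, to=B, msg='pong')): A:[stop,tick,ack] B:[ok,pong]
After 10 (send(from=A, to=B, msg='final')): A:[stop,tick,ack] B:[ok,pong,final]
After 11 (process(B)): A:[stop,tick,ack] B:[pong,final]

Answer: ok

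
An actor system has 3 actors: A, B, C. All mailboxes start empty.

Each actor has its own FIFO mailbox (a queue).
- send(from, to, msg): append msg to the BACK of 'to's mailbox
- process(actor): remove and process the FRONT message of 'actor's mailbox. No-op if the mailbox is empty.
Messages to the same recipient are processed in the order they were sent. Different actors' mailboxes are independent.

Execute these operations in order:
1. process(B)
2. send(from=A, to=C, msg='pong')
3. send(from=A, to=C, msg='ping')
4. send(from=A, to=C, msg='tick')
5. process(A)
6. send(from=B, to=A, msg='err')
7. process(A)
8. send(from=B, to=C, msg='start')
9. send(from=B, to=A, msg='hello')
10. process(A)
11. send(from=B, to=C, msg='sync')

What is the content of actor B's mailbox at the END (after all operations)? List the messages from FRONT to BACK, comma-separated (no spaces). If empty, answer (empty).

After 1 (process(B)): A:[] B:[] C:[]
After 2 (send(from=A, to=C, msg='pong')): A:[] B:[] C:[pong]
After 3 (send(from=A, to=C, msg='ping')): A:[] B:[] C:[pong,ping]
After 4 (send(from=A, to=C, msg='tick')): A:[] B:[] C:[pong,ping,tick]
After 5 (process(A)): A:[] B:[] C:[pong,ping,tick]
After 6 (send(from=B, to=A, msg='err')): A:[err] B:[] C:[pong,ping,tick]
After 7 (process(A)): A:[] B:[] C:[pong,ping,tick]
After 8 (send(from=B, to=C, msg='start')): A:[] B:[] C:[pong,ping,tick,start]
After 9 (send(from=B, to=A, msg='hello')): A:[hello] B:[] C:[pong,ping,tick,start]
After 10 (process(A)): A:[] B:[] C:[pong,ping,tick,start]
After 11 (send(from=B, to=C, msg='sync')): A:[] B:[] C:[pong,ping,tick,start,sync]

Answer: (empty)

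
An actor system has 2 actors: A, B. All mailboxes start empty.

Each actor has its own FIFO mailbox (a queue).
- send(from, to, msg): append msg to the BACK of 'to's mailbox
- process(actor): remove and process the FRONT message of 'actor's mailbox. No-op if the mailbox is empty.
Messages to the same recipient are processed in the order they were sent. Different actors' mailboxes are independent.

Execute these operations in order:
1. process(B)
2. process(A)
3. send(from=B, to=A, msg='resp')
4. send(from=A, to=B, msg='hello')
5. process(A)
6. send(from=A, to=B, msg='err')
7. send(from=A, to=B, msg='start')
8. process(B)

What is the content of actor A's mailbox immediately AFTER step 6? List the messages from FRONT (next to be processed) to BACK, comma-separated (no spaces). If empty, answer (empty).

After 1 (process(B)): A:[] B:[]
After 2 (process(A)): A:[] B:[]
After 3 (send(from=B, to=A, msg='resp')): A:[resp] B:[]
After 4 (send(from=A, to=B, msg='hello')): A:[resp] B:[hello]
After 5 (process(A)): A:[] B:[hello]
After 6 (send(from=A, to=B, msg='err')): A:[] B:[hello,err]

(empty)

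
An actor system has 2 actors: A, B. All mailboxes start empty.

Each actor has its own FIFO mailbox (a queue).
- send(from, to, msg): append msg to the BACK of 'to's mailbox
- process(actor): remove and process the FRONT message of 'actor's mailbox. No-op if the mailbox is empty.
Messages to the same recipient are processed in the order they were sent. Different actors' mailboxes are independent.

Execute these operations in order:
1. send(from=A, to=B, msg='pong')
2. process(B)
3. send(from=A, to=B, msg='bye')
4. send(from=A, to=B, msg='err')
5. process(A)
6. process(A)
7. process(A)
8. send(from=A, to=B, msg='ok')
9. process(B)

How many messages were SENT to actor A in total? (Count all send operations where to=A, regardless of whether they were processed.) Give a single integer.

After 1 (send(from=A, to=B, msg='pong')): A:[] B:[pong]
After 2 (process(B)): A:[] B:[]
After 3 (send(from=A, to=B, msg='bye')): A:[] B:[bye]
After 4 (send(from=A, to=B, msg='err')): A:[] B:[bye,err]
After 5 (process(A)): A:[] B:[bye,err]
After 6 (process(A)): A:[] B:[bye,err]
After 7 (process(A)): A:[] B:[bye,err]
After 8 (send(from=A, to=B, msg='ok')): A:[] B:[bye,err,ok]
After 9 (process(B)): A:[] B:[err,ok]

Answer: 0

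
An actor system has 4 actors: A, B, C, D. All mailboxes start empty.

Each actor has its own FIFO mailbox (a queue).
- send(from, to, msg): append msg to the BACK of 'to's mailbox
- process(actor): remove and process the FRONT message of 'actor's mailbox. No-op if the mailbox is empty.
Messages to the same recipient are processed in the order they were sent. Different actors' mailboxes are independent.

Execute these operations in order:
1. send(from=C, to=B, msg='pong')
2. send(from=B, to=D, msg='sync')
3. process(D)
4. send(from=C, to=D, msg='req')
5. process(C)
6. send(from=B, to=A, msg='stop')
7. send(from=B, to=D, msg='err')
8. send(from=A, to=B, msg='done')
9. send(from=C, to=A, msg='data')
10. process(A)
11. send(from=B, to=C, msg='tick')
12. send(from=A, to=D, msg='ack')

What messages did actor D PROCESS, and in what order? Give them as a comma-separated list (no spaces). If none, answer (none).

Answer: sync

Derivation:
After 1 (send(from=C, to=B, msg='pong')): A:[] B:[pong] C:[] D:[]
After 2 (send(from=B, to=D, msg='sync')): A:[] B:[pong] C:[] D:[sync]
After 3 (process(D)): A:[] B:[pong] C:[] D:[]
After 4 (send(from=C, to=D, msg='req')): A:[] B:[pong] C:[] D:[req]
After 5 (process(C)): A:[] B:[pong] C:[] D:[req]
After 6 (send(from=B, to=A, msg='stop')): A:[stop] B:[pong] C:[] D:[req]
After 7 (send(from=B, to=D, msg='err')): A:[stop] B:[pong] C:[] D:[req,err]
After 8 (send(from=A, to=B, msg='done')): A:[stop] B:[pong,done] C:[] D:[req,err]
After 9 (send(from=C, to=A, msg='data')): A:[stop,data] B:[pong,done] C:[] D:[req,err]
After 10 (process(A)): A:[data] B:[pong,done] C:[] D:[req,err]
After 11 (send(from=B, to=C, msg='tick')): A:[data] B:[pong,done] C:[tick] D:[req,err]
After 12 (send(from=A, to=D, msg='ack')): A:[data] B:[pong,done] C:[tick] D:[req,err,ack]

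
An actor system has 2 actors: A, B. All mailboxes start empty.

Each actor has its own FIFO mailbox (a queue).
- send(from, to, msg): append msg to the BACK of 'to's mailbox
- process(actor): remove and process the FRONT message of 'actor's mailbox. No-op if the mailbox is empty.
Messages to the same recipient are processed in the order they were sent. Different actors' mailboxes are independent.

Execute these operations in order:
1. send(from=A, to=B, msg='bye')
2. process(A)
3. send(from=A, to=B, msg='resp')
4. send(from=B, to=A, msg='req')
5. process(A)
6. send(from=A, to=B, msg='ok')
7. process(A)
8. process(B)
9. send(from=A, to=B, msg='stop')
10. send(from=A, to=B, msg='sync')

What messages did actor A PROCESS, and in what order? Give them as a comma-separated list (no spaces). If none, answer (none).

After 1 (send(from=A, to=B, msg='bye')): A:[] B:[bye]
After 2 (process(A)): A:[] B:[bye]
After 3 (send(from=A, to=B, msg='resp')): A:[] B:[bye,resp]
After 4 (send(from=B, to=A, msg='req')): A:[req] B:[bye,resp]
After 5 (process(A)): A:[] B:[bye,resp]
After 6 (send(from=A, to=B, msg='ok')): A:[] B:[bye,resp,ok]
After 7 (process(A)): A:[] B:[bye,resp,ok]
After 8 (process(B)): A:[] B:[resp,ok]
After 9 (send(from=A, to=B, msg='stop')): A:[] B:[resp,ok,stop]
After 10 (send(from=A, to=B, msg='sync')): A:[] B:[resp,ok,stop,sync]

Answer: req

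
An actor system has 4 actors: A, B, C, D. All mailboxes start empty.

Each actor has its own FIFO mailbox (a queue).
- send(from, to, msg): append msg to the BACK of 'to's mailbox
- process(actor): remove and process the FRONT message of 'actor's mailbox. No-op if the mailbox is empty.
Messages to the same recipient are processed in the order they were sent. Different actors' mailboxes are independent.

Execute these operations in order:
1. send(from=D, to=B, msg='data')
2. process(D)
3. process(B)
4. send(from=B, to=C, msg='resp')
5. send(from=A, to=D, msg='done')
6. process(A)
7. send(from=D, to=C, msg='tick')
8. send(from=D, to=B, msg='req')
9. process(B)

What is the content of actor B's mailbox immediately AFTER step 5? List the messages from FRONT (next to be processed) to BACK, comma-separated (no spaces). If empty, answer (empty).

After 1 (send(from=D, to=B, msg='data')): A:[] B:[data] C:[] D:[]
After 2 (process(D)): A:[] B:[data] C:[] D:[]
After 3 (process(B)): A:[] B:[] C:[] D:[]
After 4 (send(from=B, to=C, msg='resp')): A:[] B:[] C:[resp] D:[]
After 5 (send(from=A, to=D, msg='done')): A:[] B:[] C:[resp] D:[done]

(empty)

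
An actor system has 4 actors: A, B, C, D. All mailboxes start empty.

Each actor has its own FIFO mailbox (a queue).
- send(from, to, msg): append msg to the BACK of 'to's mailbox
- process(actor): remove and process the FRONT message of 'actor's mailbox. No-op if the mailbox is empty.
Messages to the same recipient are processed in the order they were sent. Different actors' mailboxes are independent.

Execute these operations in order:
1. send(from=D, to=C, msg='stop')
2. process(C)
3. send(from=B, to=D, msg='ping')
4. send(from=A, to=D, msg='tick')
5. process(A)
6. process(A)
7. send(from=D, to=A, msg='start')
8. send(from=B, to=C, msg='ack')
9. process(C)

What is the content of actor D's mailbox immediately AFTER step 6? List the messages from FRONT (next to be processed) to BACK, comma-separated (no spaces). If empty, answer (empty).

After 1 (send(from=D, to=C, msg='stop')): A:[] B:[] C:[stop] D:[]
After 2 (process(C)): A:[] B:[] C:[] D:[]
After 3 (send(from=B, to=D, msg='ping')): A:[] B:[] C:[] D:[ping]
After 4 (send(from=A, to=D, msg='tick')): A:[] B:[] C:[] D:[ping,tick]
After 5 (process(A)): A:[] B:[] C:[] D:[ping,tick]
After 6 (process(A)): A:[] B:[] C:[] D:[ping,tick]

ping,tick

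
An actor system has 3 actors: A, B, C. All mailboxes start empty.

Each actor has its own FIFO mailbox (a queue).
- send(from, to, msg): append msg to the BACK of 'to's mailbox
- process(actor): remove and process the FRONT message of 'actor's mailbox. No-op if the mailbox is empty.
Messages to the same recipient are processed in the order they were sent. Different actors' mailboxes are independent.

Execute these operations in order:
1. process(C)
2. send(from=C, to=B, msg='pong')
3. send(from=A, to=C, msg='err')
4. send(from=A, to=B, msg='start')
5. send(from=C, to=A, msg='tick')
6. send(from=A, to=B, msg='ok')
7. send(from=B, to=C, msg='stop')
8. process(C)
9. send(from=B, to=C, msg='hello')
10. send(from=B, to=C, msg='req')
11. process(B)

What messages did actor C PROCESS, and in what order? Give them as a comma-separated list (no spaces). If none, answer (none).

After 1 (process(C)): A:[] B:[] C:[]
After 2 (send(from=C, to=B, msg='pong')): A:[] B:[pong] C:[]
After 3 (send(from=A, to=C, msg='err')): A:[] B:[pong] C:[err]
After 4 (send(from=A, to=B, msg='start')): A:[] B:[pong,start] C:[err]
After 5 (send(from=C, to=A, msg='tick')): A:[tick] B:[pong,start] C:[err]
After 6 (send(from=A, to=B, msg='ok')): A:[tick] B:[pong,start,ok] C:[err]
After 7 (send(from=B, to=C, msg='stop')): A:[tick] B:[pong,start,ok] C:[err,stop]
After 8 (process(C)): A:[tick] B:[pong,start,ok] C:[stop]
After 9 (send(from=B, to=C, msg='hello')): A:[tick] B:[pong,start,ok] C:[stop,hello]
After 10 (send(from=B, to=C, msg='req')): A:[tick] B:[pong,start,ok] C:[stop,hello,req]
After 11 (process(B)): A:[tick] B:[start,ok] C:[stop,hello,req]

Answer: err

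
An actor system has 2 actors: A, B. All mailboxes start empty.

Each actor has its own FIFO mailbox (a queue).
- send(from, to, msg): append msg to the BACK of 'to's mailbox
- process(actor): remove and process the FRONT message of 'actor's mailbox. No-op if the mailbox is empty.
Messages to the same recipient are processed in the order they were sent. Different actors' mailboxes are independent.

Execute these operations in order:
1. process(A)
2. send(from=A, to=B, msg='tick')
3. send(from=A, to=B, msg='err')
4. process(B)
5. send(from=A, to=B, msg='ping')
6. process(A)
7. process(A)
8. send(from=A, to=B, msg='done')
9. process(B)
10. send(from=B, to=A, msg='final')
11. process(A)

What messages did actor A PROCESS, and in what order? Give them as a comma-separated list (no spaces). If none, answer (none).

After 1 (process(A)): A:[] B:[]
After 2 (send(from=A, to=B, msg='tick')): A:[] B:[tick]
After 3 (send(from=A, to=B, msg='err')): A:[] B:[tick,err]
After 4 (process(B)): A:[] B:[err]
After 5 (send(from=A, to=B, msg='ping')): A:[] B:[err,ping]
After 6 (process(A)): A:[] B:[err,ping]
After 7 (process(A)): A:[] B:[err,ping]
After 8 (send(from=A, to=B, msg='done')): A:[] B:[err,ping,done]
After 9 (process(B)): A:[] B:[ping,done]
After 10 (send(from=B, to=A, msg='final')): A:[final] B:[ping,done]
After 11 (process(A)): A:[] B:[ping,done]

Answer: final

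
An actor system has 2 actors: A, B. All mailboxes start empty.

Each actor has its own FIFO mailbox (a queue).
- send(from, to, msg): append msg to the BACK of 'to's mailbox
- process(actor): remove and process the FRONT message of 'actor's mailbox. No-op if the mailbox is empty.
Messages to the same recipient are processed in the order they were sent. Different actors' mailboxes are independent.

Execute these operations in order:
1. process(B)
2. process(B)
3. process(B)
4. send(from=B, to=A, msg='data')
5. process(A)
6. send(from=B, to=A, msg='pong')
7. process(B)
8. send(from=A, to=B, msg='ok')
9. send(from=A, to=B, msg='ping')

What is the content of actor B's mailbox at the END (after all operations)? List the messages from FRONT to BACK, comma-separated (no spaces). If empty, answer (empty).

Answer: ok,ping

Derivation:
After 1 (process(B)): A:[] B:[]
After 2 (process(B)): A:[] B:[]
After 3 (process(B)): A:[] B:[]
After 4 (send(from=B, to=A, msg='data')): A:[data] B:[]
After 5 (process(A)): A:[] B:[]
After 6 (send(from=B, to=A, msg='pong')): A:[pong] B:[]
After 7 (process(B)): A:[pong] B:[]
After 8 (send(from=A, to=B, msg='ok')): A:[pong] B:[ok]
After 9 (send(from=A, to=B, msg='ping')): A:[pong] B:[ok,ping]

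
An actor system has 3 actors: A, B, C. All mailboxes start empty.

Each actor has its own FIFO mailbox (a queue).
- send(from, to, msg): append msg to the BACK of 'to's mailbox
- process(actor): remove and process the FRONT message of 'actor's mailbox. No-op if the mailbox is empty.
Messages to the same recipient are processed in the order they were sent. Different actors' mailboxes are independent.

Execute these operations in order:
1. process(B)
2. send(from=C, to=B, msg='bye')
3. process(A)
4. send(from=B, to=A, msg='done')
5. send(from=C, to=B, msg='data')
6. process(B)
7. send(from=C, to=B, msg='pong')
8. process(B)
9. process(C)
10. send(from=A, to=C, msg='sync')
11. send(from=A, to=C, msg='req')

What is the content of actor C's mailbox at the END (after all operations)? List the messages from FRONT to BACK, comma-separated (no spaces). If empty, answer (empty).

Answer: sync,req

Derivation:
After 1 (process(B)): A:[] B:[] C:[]
After 2 (send(from=C, to=B, msg='bye')): A:[] B:[bye] C:[]
After 3 (process(A)): A:[] B:[bye] C:[]
After 4 (send(from=B, to=A, msg='done')): A:[done] B:[bye] C:[]
After 5 (send(from=C, to=B, msg='data')): A:[done] B:[bye,data] C:[]
After 6 (process(B)): A:[done] B:[data] C:[]
After 7 (send(from=C, to=B, msg='pong')): A:[done] B:[data,pong] C:[]
After 8 (process(B)): A:[done] B:[pong] C:[]
After 9 (process(C)): A:[done] B:[pong] C:[]
After 10 (send(from=A, to=C, msg='sync')): A:[done] B:[pong] C:[sync]
After 11 (send(from=A, to=C, msg='req')): A:[done] B:[pong] C:[sync,req]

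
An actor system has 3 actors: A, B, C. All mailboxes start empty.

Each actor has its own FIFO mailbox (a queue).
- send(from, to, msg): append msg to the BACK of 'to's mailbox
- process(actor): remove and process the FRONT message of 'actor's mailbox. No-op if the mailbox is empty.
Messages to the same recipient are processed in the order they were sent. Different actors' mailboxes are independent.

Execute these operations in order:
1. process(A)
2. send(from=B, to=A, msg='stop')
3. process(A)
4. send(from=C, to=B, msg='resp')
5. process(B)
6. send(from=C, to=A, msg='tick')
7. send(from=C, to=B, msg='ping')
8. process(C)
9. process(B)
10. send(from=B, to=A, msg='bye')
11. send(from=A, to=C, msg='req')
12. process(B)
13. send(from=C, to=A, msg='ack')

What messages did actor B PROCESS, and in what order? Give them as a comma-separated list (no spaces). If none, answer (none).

After 1 (process(A)): A:[] B:[] C:[]
After 2 (send(from=B, to=A, msg='stop')): A:[stop] B:[] C:[]
After 3 (process(A)): A:[] B:[] C:[]
After 4 (send(from=C, to=B, msg='resp')): A:[] B:[resp] C:[]
After 5 (process(B)): A:[] B:[] C:[]
After 6 (send(from=C, to=A, msg='tick')): A:[tick] B:[] C:[]
After 7 (send(from=C, to=B, msg='ping')): A:[tick] B:[ping] C:[]
After 8 (process(C)): A:[tick] B:[ping] C:[]
After 9 (process(B)): A:[tick] B:[] C:[]
After 10 (send(from=B, to=A, msg='bye')): A:[tick,bye] B:[] C:[]
After 11 (send(from=A, to=C, msg='req')): A:[tick,bye] B:[] C:[req]
After 12 (process(B)): A:[tick,bye] B:[] C:[req]
After 13 (send(from=C, to=A, msg='ack')): A:[tick,bye,ack] B:[] C:[req]

Answer: resp,ping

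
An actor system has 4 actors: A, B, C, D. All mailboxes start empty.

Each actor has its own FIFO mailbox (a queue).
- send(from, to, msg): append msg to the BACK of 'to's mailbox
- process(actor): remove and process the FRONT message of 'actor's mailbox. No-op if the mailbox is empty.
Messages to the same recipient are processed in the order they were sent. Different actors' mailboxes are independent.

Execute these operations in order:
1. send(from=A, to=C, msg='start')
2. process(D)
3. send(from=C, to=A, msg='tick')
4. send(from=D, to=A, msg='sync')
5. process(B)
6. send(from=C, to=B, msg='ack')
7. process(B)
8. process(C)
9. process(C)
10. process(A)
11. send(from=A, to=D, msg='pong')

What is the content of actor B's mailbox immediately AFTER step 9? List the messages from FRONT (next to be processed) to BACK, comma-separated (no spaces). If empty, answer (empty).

After 1 (send(from=A, to=C, msg='start')): A:[] B:[] C:[start] D:[]
After 2 (process(D)): A:[] B:[] C:[start] D:[]
After 3 (send(from=C, to=A, msg='tick')): A:[tick] B:[] C:[start] D:[]
After 4 (send(from=D, to=A, msg='sync')): A:[tick,sync] B:[] C:[start] D:[]
After 5 (process(B)): A:[tick,sync] B:[] C:[start] D:[]
After 6 (send(from=C, to=B, msg='ack')): A:[tick,sync] B:[ack] C:[start] D:[]
After 7 (process(B)): A:[tick,sync] B:[] C:[start] D:[]
After 8 (process(C)): A:[tick,sync] B:[] C:[] D:[]
After 9 (process(C)): A:[tick,sync] B:[] C:[] D:[]

(empty)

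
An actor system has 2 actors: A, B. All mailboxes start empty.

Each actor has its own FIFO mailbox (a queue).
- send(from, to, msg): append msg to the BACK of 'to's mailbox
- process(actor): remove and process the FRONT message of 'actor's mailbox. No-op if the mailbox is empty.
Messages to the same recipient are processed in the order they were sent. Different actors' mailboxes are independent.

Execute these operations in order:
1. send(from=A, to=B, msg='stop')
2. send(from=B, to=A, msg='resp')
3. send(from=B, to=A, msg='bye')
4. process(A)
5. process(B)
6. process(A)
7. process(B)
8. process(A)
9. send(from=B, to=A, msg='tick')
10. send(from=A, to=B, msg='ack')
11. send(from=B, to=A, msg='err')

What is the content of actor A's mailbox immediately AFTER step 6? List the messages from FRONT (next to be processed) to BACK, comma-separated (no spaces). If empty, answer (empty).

After 1 (send(from=A, to=B, msg='stop')): A:[] B:[stop]
After 2 (send(from=B, to=A, msg='resp')): A:[resp] B:[stop]
After 3 (send(from=B, to=A, msg='bye')): A:[resp,bye] B:[stop]
After 4 (process(A)): A:[bye] B:[stop]
After 5 (process(B)): A:[bye] B:[]
After 6 (process(A)): A:[] B:[]

(empty)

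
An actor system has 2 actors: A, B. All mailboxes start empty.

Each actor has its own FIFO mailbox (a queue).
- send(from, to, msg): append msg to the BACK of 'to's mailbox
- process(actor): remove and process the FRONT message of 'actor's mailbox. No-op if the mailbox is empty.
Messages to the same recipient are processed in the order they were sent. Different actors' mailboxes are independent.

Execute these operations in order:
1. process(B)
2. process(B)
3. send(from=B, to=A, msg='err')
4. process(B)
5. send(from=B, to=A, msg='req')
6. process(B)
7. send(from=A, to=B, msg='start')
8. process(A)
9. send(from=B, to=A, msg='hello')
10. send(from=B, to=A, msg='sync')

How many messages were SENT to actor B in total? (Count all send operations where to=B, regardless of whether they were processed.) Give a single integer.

After 1 (process(B)): A:[] B:[]
After 2 (process(B)): A:[] B:[]
After 3 (send(from=B, to=A, msg='err')): A:[err] B:[]
After 4 (process(B)): A:[err] B:[]
After 5 (send(from=B, to=A, msg='req')): A:[err,req] B:[]
After 6 (process(B)): A:[err,req] B:[]
After 7 (send(from=A, to=B, msg='start')): A:[err,req] B:[start]
After 8 (process(A)): A:[req] B:[start]
After 9 (send(from=B, to=A, msg='hello')): A:[req,hello] B:[start]
After 10 (send(from=B, to=A, msg='sync')): A:[req,hello,sync] B:[start]

Answer: 1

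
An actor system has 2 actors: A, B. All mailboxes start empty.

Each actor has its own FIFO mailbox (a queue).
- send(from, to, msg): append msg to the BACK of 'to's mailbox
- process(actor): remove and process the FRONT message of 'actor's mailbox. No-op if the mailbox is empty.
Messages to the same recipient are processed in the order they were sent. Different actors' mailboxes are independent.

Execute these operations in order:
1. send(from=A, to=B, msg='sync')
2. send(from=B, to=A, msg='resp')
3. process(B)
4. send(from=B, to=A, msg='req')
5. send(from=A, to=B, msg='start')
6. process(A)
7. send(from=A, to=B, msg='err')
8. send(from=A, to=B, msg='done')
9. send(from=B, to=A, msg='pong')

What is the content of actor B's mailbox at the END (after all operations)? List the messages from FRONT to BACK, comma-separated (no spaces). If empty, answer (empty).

Answer: start,err,done

Derivation:
After 1 (send(from=A, to=B, msg='sync')): A:[] B:[sync]
After 2 (send(from=B, to=A, msg='resp')): A:[resp] B:[sync]
After 3 (process(B)): A:[resp] B:[]
After 4 (send(from=B, to=A, msg='req')): A:[resp,req] B:[]
After 5 (send(from=A, to=B, msg='start')): A:[resp,req] B:[start]
After 6 (process(A)): A:[req] B:[start]
After 7 (send(from=A, to=B, msg='err')): A:[req] B:[start,err]
After 8 (send(from=A, to=B, msg='done')): A:[req] B:[start,err,done]
After 9 (send(from=B, to=A, msg='pong')): A:[req,pong] B:[start,err,done]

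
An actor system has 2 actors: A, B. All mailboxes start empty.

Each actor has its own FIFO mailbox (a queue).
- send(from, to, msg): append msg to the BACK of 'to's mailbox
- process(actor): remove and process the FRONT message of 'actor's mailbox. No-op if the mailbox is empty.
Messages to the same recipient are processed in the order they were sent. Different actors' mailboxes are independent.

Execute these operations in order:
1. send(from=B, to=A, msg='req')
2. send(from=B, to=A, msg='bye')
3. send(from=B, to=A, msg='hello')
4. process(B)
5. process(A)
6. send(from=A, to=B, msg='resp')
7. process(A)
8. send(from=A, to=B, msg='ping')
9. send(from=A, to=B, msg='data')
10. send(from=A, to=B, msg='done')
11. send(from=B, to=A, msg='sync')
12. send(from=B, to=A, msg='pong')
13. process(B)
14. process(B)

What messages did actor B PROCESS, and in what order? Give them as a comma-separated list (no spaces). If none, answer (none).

After 1 (send(from=B, to=A, msg='req')): A:[req] B:[]
After 2 (send(from=B, to=A, msg='bye')): A:[req,bye] B:[]
After 3 (send(from=B, to=A, msg='hello')): A:[req,bye,hello] B:[]
After 4 (process(B)): A:[req,bye,hello] B:[]
After 5 (process(A)): A:[bye,hello] B:[]
After 6 (send(from=A, to=B, msg='resp')): A:[bye,hello] B:[resp]
After 7 (process(A)): A:[hello] B:[resp]
After 8 (send(from=A, to=B, msg='ping')): A:[hello] B:[resp,ping]
After 9 (send(from=A, to=B, msg='data')): A:[hello] B:[resp,ping,data]
After 10 (send(from=A, to=B, msg='done')): A:[hello] B:[resp,ping,data,done]
After 11 (send(from=B, to=A, msg='sync')): A:[hello,sync] B:[resp,ping,data,done]
After 12 (send(from=B, to=A, msg='pong')): A:[hello,sync,pong] B:[resp,ping,data,done]
After 13 (process(B)): A:[hello,sync,pong] B:[ping,data,done]
After 14 (process(B)): A:[hello,sync,pong] B:[data,done]

Answer: resp,ping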